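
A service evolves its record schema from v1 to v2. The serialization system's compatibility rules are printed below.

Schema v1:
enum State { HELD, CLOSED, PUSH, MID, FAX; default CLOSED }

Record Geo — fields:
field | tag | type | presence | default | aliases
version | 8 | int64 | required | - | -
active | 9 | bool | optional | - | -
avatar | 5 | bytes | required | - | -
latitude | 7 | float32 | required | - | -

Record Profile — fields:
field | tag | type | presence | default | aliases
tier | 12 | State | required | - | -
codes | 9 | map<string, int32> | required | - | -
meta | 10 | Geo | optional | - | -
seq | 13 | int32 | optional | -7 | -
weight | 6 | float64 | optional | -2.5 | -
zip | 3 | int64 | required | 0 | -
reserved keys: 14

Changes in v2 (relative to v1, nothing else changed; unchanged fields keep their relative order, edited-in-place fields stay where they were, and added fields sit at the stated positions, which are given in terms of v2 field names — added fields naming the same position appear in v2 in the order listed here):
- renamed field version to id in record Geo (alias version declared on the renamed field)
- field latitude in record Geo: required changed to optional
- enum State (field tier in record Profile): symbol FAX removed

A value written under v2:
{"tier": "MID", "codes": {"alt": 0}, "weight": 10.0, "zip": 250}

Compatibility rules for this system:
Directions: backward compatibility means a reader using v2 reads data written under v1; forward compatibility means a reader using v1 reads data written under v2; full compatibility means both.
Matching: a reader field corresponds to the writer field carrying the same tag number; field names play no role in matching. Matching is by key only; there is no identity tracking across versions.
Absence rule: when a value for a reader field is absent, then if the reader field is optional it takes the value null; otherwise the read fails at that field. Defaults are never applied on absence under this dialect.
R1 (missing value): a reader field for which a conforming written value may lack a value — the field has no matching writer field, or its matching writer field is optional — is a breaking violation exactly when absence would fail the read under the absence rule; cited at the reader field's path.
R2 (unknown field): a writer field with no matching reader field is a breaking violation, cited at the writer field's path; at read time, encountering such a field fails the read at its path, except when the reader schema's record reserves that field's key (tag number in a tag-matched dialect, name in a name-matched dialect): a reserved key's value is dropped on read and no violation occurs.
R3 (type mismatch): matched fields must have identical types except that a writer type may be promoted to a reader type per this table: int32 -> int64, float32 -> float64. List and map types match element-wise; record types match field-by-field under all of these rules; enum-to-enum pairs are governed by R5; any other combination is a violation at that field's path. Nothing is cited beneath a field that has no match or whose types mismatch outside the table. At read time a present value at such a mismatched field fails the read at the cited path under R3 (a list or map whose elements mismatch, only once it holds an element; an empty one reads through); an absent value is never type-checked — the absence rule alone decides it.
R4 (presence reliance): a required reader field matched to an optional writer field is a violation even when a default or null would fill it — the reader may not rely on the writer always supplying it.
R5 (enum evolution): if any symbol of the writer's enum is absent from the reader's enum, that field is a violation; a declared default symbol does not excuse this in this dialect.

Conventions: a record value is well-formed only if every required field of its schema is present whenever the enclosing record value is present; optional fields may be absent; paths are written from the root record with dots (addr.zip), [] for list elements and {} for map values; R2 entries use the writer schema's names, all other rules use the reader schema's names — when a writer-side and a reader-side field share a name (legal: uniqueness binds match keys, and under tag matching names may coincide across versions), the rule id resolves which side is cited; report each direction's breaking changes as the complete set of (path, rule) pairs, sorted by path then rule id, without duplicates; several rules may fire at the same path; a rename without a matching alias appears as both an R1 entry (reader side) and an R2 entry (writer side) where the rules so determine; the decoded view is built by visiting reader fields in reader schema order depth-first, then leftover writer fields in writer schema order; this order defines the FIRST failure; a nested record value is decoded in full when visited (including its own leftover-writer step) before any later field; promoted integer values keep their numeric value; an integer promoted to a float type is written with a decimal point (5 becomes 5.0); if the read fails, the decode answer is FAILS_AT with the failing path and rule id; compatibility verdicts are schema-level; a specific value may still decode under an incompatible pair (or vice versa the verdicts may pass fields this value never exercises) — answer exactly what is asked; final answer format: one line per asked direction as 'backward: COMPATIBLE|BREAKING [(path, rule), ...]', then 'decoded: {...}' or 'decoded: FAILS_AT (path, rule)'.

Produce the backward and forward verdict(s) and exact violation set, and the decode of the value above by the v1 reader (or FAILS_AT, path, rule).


in Profile below, arrows point writer -> reader
backward for Profile (reader v2, writer v1):
  tier <- tier (State -> State, writer required)
  codes <- codes (map<string, int32> -> map<string, int32>, writer required)
  meta <- meta (Geo -> Geo, writer optional)
  seq <- seq (int32 -> int32, writer optional)
  weight <- weight (float64 -> float64, writer optional)
  zip <- zip (int64 -> int64, writer required)
  meta.id <- meta.version (int64 -> int64, writer required)
  meta.active <- meta.active (bool -> bool, writer optional)
  meta.avatar <- meta.avatar (bytes -> bytes, writer required)
  meta.latitude <- meta.latitude (float32 -> float32, writer required)
  rule R5 violated at tier
  => 1 violation(s): backward is BREAKING for Profile
forward for Profile (reader v1, writer v2):
  tier <- tier (State -> State, writer required)
  codes <- codes (map<string, int32> -> map<string, int32>, writer required)
  meta <- meta (Geo -> Geo, writer optional)
  seq <- seq (int32 -> int32, writer optional)
  weight <- weight (float64 -> float64, writer optional)
  zip <- zip (int64 -> int64, writer required)
  meta.version <- meta.id (int64 -> int64, writer required)
  meta.active <- meta.active (bool -> bool, writer optional)
  meta.avatar <- meta.avatar (bytes -> bytes, writer required)
  meta.latitude <- meta.latitude (float32 -> float32, writer optional)
  rule R1 violated at meta.latitude
  rule R4 violated at meta.latitude
  => 2 violation(s): forward is BREAKING for Profile
decode walk for Profile under reader schema v1:
  tier := "MID"
  codes := {"alt": 0}
  meta := null (absent, optional -> null)
  seq := null (absent, optional -> null)
  weight := 10.0
  zip := 250
  => decoded: {"tier": "MID", "codes": {"alt": 0}, "meta": null, "seq": null, "weight": 10.0, "zip": 250}

backward: BREAKING [(tier, R5)]; forward: BREAKING [(meta.latitude, R1), (meta.latitude, R4)]; decoded: {"tier": "MID", "codes": {"alt": 0}, "meta": null, "seq": null, "weight": 10.0, "zip": 250}


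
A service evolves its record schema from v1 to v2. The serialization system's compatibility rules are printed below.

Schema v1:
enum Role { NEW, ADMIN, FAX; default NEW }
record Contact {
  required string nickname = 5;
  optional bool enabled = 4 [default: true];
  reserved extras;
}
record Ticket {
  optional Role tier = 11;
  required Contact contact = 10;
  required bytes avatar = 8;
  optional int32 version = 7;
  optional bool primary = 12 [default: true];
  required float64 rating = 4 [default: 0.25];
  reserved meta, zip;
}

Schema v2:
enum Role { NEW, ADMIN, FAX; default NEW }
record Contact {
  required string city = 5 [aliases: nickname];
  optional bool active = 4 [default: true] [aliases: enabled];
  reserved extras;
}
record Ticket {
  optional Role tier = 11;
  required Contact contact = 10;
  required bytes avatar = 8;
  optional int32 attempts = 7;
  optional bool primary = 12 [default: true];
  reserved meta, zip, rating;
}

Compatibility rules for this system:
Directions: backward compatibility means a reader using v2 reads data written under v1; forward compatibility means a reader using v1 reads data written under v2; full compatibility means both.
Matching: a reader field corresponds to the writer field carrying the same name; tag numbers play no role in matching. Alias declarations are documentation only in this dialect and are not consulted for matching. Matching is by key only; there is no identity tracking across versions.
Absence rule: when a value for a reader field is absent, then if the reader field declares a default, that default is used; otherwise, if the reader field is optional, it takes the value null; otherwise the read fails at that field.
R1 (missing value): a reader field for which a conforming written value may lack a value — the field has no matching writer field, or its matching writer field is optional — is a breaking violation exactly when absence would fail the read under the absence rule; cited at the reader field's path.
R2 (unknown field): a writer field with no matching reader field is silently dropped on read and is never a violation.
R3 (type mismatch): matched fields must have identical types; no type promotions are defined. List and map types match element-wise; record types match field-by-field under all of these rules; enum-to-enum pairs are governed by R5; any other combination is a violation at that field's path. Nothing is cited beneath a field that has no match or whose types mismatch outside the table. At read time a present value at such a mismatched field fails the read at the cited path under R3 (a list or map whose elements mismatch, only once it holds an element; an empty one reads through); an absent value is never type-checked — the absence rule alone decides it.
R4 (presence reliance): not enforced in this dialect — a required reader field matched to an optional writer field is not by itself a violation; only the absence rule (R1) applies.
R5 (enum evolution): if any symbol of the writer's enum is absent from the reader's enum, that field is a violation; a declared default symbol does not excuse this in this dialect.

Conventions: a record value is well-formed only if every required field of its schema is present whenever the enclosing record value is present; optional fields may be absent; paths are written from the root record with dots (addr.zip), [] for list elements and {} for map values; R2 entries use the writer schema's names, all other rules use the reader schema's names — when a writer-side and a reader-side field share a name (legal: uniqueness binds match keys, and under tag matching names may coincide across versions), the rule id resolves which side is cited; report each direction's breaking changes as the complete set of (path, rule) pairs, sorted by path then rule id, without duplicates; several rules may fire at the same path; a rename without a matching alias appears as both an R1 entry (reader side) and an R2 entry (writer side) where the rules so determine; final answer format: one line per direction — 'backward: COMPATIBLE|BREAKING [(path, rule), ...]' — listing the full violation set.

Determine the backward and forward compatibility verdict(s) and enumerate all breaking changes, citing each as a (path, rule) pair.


in Ticket below, arrows point writer -> reader
backward analysis of Ticket with v2 as reader and v1 as writer:
  tier: paired with writer tier (Role -> Role; writer optional)
  contact: paired with writer contact (Contact -> Contact; writer required)
  avatar: paired with writer avatar (bytes -> bytes; writer required)
  attempts: no writer match
  primary: paired with writer primary (bool -> bool; writer optional)
  writer version: unknown to reader
  writer rating: unknown to reader
  contact.city: no writer match
  contact.active: no writer match
  writer contact.nickname: unknown to reader
  writer contact.enabled: unknown to reader
  breaking: (contact.city, R1)
  => backward verdict for Ticket: BREAKING, 1 violation(s)
forward analysis of Ticket with v1 as reader and v2 as writer:
  tier: paired with writer tier (Role -> Role; writer optional)
  contact: paired with writer contact (Contact -> Contact; writer required)
  avatar: paired with writer avatar (bytes -> bytes; writer required)
  version: no writer match
  primary: paired with writer primary (bool -> bool; writer optional)
  rating: no writer match
  writer attempts: unknown to reader
  contact.nickname: no writer match
  contact.enabled: no writer match
  writer contact.city: unknown to reader
  writer contact.active: unknown to reader
  breaking: (contact.nickname, R1)
  => forward verdict for Ticket: BREAKING, 1 violation(s)

backward: BREAKING [(contact.city, R1)]; forward: BREAKING [(contact.nickname, R1)]


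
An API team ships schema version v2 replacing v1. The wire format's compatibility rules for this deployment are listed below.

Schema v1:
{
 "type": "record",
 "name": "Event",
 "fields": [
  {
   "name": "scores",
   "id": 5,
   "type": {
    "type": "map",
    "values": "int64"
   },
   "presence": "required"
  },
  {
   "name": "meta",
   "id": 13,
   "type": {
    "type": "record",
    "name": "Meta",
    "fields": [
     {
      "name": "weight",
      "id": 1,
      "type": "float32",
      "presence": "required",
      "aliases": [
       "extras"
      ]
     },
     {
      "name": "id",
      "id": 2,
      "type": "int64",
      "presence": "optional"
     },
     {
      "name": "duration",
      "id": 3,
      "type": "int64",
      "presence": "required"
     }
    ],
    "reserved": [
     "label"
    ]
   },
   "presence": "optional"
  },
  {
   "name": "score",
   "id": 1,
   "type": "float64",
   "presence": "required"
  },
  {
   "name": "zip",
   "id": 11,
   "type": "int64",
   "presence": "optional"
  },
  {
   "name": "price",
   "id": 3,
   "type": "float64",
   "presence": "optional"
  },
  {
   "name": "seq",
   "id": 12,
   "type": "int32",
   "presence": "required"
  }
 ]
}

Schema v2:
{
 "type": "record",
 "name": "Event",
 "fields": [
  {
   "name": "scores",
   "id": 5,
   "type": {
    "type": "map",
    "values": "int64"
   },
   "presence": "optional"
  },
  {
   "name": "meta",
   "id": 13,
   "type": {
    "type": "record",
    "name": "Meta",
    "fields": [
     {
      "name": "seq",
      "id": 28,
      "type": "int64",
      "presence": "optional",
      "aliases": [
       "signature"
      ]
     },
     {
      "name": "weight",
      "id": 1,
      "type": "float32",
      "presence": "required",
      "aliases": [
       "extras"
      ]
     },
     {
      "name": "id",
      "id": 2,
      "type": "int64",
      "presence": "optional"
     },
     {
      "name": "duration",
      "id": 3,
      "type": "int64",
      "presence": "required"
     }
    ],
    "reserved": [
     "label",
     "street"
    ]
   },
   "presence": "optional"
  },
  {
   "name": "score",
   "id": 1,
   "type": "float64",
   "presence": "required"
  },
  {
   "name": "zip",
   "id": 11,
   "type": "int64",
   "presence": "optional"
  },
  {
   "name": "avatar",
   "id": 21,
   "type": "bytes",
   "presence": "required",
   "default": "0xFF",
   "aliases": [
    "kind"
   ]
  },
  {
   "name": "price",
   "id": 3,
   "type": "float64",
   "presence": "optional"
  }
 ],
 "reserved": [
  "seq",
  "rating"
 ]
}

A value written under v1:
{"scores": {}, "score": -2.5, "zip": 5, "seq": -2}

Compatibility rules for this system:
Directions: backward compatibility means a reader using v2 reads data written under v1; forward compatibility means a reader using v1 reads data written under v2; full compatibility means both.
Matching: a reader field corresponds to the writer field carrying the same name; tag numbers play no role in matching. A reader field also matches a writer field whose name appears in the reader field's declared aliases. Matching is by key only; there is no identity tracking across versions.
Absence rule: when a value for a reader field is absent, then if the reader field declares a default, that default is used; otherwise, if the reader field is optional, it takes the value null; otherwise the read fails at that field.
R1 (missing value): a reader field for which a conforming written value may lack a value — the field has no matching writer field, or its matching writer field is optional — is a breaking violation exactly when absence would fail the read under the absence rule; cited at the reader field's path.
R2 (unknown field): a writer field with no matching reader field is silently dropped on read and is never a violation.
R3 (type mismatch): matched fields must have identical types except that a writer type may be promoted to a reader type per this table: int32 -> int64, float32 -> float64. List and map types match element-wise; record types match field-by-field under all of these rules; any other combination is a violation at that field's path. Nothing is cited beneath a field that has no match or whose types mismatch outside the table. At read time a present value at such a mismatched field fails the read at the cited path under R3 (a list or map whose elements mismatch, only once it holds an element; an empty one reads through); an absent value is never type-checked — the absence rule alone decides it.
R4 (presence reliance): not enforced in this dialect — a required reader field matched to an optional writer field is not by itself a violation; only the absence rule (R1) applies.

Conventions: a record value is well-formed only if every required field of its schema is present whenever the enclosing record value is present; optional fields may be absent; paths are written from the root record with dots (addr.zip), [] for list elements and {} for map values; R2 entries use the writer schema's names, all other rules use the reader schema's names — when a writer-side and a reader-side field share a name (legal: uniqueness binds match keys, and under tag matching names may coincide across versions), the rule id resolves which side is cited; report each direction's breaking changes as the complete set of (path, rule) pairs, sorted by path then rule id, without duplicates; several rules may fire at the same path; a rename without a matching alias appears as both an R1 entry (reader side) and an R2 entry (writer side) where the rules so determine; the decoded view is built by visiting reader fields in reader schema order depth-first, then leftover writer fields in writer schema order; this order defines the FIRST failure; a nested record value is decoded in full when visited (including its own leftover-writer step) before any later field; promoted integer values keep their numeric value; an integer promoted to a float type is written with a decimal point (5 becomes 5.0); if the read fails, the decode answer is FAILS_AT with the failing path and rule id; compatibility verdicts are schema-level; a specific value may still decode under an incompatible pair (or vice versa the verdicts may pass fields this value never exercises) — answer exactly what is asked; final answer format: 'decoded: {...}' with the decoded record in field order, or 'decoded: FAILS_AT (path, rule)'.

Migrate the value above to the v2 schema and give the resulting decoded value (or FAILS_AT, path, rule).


arrows below run writer -> reader for Event
decode (reader v2):
  scores := {}
  meta := null (absent, optional -> null)
  score := -2.5
  zip := 5
  avatar := 0xFF (absent -> default)
  price := null (absent, optional -> null)
  writer seq: unknown -> dropped
  => decoded: {"scores": {}, "meta": null, "score": -2.5, "zip": 5, "avatar": 0xFF, "price": null}
diffs on Event not affecting the asked answer:
  field scores in record Event: required changed to optional -> matters for Event compatibility verdicts, not for this value's decode
  added field seq to record Meta: optional int64, tag 28 (in v2 it sits immediately before weight) -> triggers nothing under the printed rules; the Event answer is the same either way

decoded: {"scores": {}, "meta": null, "score": -2.5, "zip": 5, "avatar": 0xFF, "price": null}


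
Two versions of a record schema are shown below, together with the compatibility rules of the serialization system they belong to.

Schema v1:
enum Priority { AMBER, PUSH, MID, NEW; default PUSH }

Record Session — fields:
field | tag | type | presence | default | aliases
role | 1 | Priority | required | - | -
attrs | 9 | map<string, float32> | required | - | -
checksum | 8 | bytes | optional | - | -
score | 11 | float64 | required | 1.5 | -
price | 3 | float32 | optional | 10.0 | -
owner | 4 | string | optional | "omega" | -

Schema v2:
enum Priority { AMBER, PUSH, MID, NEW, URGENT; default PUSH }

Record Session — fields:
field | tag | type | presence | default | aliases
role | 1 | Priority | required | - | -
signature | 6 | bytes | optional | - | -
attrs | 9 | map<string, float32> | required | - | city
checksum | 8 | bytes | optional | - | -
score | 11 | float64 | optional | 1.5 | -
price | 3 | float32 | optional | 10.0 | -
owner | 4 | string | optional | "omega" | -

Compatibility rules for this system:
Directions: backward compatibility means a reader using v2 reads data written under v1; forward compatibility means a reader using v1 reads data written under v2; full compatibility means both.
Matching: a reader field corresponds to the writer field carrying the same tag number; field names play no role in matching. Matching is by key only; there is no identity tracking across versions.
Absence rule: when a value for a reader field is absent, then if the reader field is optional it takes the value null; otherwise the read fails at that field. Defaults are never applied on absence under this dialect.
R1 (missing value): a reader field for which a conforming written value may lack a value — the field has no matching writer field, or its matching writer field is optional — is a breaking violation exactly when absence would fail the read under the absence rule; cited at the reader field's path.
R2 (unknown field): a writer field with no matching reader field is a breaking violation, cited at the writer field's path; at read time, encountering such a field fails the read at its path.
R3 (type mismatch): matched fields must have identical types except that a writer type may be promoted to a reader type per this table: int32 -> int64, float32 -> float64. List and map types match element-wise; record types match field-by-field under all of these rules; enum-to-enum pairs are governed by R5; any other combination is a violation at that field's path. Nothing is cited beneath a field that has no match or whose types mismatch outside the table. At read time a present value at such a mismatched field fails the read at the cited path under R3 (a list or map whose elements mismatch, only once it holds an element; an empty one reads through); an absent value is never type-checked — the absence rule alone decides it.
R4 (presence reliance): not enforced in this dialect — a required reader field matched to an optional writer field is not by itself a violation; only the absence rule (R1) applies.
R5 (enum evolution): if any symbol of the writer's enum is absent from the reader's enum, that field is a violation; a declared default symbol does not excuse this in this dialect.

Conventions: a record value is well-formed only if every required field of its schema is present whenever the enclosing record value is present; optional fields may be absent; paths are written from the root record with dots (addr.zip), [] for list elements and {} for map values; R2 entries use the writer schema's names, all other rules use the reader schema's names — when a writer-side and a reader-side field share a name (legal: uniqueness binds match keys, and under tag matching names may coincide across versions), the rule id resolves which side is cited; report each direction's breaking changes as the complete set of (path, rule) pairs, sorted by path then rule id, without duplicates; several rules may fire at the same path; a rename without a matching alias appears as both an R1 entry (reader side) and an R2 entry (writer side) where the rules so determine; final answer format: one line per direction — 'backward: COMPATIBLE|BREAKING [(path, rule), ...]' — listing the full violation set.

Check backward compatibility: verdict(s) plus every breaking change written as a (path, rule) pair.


backward: COMPATIBLE []

the writer's type comes first in each Session pair
backward on Session — v2 reading data written by v1:
  role: paired with writer role (Priority -> Priority; writer required)
  signature has no writer counterpart
  attrs: paired with writer attrs (map<string, float32> -> map<string, float32>; writer required)
  checksum: paired with writer checksum (bytes -> bytes; writer optional)
  score: paired with writer score (float64 -> float64; writer required)
  price: paired with writer price (float32 -> float32; writer optional)
  owner: paired with writer owner (string -> string; writer optional)
  nothing fires on Session: backward is COMPATIBLE
ruling out the remaining Session differences:
  enum Priority (field role in record Session): symbol URGENT added -> affects forward compatibility only, which is not asked
  field score in record Session: required changed to optional -> affects forward compatibility only, which is not asked
  added field signature to record Session: optional bytes, tag 6 (in v2 it sits immediately before attrs) -> affects forward compatibility only, which is not asked


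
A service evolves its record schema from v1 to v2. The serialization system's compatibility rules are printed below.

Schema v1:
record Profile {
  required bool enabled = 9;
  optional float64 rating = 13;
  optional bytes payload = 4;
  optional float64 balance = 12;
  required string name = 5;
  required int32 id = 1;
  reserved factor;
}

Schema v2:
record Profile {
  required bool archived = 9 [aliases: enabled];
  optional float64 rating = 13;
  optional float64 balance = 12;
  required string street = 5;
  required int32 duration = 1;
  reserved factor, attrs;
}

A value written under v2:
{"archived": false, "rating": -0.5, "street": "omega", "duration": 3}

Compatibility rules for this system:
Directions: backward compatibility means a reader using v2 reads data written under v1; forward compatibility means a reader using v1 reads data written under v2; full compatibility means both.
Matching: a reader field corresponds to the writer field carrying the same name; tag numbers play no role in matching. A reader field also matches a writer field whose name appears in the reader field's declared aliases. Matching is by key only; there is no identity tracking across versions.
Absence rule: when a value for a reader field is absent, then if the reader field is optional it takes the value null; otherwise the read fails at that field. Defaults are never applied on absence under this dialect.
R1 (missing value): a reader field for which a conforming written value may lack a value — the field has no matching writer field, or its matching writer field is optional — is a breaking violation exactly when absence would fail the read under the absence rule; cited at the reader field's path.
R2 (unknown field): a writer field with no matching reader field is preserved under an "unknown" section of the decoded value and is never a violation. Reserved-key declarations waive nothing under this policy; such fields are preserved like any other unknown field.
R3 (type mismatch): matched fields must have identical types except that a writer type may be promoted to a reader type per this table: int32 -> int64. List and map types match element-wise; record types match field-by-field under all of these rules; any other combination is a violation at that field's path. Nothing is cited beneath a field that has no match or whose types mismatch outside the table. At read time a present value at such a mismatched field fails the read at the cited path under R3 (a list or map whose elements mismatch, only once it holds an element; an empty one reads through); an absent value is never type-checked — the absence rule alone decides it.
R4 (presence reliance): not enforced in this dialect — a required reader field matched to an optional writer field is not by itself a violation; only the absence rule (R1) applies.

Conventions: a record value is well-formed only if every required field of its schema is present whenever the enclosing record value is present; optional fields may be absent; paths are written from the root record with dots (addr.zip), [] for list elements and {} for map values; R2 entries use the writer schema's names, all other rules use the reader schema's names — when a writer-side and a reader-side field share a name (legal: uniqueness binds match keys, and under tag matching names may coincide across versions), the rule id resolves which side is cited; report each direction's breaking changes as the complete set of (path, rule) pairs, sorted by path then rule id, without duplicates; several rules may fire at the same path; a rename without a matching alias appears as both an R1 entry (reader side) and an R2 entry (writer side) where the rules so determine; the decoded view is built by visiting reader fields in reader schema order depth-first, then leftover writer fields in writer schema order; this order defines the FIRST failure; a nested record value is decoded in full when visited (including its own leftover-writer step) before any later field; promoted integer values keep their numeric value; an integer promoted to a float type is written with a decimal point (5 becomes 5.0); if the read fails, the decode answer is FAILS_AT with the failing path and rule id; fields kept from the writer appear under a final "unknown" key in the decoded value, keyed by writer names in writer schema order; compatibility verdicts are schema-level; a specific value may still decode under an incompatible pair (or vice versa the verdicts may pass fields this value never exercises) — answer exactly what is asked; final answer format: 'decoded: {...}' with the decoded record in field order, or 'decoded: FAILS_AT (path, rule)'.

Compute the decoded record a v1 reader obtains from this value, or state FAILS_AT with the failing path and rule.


decoded: FAILS_AT (enabled, R1)

each type pair in Profile: writer, then reader
decode (reader v1):
  read fails at enabled under R1 (no fill)
  => FAILS_AT (enabled, R1)
checking off the Profile differences that do not matter here:
  renamed field name to street in record Profile -> changes Profile's schema-level verdicts only — the decode of this value is the same
  renamed field id to duration in record Profile -> changes Profile's schema-level verdicts only — the decode of this value is the same
  removed field payload from record Profile -> fires no rule on Profile under this dialect and leaves the result unchanged


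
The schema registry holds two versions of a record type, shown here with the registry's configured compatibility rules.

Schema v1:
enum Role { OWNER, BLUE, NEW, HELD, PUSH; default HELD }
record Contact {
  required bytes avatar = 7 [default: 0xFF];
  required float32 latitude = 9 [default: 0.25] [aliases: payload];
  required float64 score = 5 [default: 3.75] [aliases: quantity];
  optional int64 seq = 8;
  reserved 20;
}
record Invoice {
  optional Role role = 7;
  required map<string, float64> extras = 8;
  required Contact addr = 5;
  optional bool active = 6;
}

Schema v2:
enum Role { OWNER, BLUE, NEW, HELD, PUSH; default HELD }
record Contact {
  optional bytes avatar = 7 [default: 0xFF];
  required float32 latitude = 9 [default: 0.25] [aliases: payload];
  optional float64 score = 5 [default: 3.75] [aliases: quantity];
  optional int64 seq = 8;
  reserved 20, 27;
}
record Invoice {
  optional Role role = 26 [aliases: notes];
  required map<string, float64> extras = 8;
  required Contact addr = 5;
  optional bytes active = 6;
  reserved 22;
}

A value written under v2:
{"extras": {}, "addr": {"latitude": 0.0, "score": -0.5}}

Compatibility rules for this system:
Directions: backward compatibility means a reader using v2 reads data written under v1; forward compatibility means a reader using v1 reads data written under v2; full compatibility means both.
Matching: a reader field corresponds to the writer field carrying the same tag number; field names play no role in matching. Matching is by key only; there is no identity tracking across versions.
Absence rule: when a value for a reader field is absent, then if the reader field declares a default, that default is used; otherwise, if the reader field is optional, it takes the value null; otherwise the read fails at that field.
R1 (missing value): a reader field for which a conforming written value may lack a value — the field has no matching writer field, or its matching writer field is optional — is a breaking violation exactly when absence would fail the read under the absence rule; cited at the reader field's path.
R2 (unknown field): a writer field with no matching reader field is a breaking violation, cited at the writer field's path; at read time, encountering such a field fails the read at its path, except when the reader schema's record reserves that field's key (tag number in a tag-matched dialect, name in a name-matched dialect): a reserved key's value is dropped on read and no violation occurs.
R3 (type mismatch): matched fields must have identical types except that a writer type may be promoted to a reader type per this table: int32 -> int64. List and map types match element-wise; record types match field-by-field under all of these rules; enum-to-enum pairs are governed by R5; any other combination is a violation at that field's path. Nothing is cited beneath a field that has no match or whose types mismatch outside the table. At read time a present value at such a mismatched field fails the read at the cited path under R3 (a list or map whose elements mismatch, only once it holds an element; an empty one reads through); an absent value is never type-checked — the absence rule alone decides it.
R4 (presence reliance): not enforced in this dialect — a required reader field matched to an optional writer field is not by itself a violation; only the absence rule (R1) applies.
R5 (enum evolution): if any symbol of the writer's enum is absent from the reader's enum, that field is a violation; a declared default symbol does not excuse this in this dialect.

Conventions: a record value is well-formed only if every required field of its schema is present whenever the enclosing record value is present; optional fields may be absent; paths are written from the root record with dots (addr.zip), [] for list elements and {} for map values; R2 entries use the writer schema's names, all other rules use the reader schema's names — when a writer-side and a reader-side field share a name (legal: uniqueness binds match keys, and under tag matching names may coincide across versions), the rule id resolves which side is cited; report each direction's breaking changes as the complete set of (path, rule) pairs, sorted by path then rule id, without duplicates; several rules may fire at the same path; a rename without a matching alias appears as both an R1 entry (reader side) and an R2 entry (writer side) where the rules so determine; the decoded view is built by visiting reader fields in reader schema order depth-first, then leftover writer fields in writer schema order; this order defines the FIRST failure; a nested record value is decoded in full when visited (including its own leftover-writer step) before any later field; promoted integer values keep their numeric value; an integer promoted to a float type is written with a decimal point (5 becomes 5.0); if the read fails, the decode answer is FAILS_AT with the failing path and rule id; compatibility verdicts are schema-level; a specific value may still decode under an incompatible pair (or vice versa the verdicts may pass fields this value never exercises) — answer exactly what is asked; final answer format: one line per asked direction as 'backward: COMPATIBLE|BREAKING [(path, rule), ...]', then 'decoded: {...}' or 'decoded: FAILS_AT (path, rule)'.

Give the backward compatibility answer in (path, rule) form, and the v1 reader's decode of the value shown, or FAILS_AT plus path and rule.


backward: BREAKING [(active, R3), (role, R2)]; decoded: {"role": null, "extras": {}, "addr": {"avatar": 0xFF, "latitude": 0.0, "score": -0.5, "seq": null}, "active": null}

in Invoice below, arrows point writer -> reader
backward on Invoice — v2 reading data written by v1:
  no writer field matches reader role
  extras <- extras (map<string, float64> -> map<string, float64>, writer required)
  addr <- addr (Contact -> Contact, writer required)
  active <- active (bool -> bytes, writer optional)
  writer field role has no reader counterpart
  addr.avatar <- addr.avatar (bytes -> bytes, writer required)
  addr.latitude <- addr.latitude (float32 -> float32, writer required)
  addr.score <- addr.score (float64 -> float64, writer required)
  addr.seq <- addr.seq (int64 -> int64, writer optional)
  breaking: (active, R3)
  breaking: (role, R2)
  => backward verdict for Invoice: BREAKING, 2 violation(s)
decode walk for Invoice under reader schema v1:
  role := null (missing; optional => null)
  extras := {}
  addr.avatar := 0xFF (missing; default applied)
  addr.latitude := 0.0
  addr.score := -0.5
  addr.seq := null (missing; optional => null)
  active := null (missing; optional => null)
  => decoded: {"role": null, "extras": {}, "addr": {"avatar": 0xFF, "latitude": 0.0, "score": -0.5, "seq": null}, "active": null}
ruling out the remaining Invoice differences:
  field score in record Contact: required changed to optional -> triggers nothing under Invoice's printed rules — same verdict
  field avatar in record Contact: required changed to optional -> triggers nothing under Invoice's printed rules — same verdict


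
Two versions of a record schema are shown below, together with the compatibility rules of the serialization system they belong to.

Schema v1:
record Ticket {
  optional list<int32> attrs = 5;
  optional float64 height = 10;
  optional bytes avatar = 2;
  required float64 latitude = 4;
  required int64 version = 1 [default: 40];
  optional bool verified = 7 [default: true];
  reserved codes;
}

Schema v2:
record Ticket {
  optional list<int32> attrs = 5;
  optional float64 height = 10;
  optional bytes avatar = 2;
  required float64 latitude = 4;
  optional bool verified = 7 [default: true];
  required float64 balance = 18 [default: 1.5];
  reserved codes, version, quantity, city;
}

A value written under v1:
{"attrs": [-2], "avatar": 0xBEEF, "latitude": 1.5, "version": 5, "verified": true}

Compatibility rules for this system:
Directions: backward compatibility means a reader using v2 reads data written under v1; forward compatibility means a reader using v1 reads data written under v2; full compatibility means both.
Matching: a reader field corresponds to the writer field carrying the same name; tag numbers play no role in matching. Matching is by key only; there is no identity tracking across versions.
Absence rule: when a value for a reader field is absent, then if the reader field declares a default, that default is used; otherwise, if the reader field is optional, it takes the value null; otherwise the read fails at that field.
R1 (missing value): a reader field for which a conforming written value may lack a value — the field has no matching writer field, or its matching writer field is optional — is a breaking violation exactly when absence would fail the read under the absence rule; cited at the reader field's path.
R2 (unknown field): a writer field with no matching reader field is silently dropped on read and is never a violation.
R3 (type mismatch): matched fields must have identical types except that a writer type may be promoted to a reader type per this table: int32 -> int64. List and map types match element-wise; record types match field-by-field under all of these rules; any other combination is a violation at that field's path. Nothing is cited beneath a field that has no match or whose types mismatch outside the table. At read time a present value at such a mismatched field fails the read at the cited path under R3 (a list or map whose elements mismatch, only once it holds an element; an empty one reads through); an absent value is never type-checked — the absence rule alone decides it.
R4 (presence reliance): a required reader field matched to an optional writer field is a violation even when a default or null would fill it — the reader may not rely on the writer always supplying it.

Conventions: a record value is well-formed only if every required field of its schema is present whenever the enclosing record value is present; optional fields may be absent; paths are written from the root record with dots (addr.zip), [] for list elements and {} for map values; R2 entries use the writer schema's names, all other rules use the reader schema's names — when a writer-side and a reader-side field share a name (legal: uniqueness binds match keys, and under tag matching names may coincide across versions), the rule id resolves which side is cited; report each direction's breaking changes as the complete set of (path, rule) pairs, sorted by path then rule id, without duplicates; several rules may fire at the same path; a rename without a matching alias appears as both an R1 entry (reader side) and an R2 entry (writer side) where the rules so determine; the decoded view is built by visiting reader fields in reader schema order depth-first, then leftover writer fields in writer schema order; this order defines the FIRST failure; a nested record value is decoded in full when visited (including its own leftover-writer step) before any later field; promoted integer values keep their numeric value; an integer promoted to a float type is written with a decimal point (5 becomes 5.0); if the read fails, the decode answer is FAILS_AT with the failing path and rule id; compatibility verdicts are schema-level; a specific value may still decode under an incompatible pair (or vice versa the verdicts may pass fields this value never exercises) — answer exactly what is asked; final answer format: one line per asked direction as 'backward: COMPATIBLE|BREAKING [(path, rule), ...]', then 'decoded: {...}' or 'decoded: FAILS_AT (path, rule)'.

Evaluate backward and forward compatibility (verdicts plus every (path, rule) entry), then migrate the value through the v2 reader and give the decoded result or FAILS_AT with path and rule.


arrows below run writer -> reader for Ticket
checking backward for Ticket: reader v2 against writer v1:
  attrs: paired with writer attrs (list<int32> -> list<int32>; writer optional)
  height: paired with writer height (float64 -> float64; writer optional)
  avatar: paired with writer avatar (bytes -> bytes; writer optional)
  latitude: paired with writer latitude (float64 -> float64; writer required)
  verified: paired with writer verified (bool -> bool; writer optional)
  no writer field matches reader balance
  writer field version has no reader counterpart
  => no violations; backward on Ticket: COMPATIBLE
checking forward for Ticket: reader v1 against writer v2:
  attrs: paired with writer attrs (list<int32> -> list<int32>; writer optional)
  height: paired with writer height (float64 -> float64; writer optional)
  avatar: paired with writer avatar (bytes -> bytes; writer optional)
  latitude: paired with writer latitude (float64 -> float64; writer required)
  no writer field matches reader version
  verified: paired with writer verified (bool -> bool; writer optional)
  writer field balance has no reader counterpart
  => no violations; forward on Ticket: COMPATIBLE
decode walk for Ticket under reader schema v2:
  attrs := [-2]
  height := null (not supplied -> null)
  avatar := 0xBEEF
  latitude := 1.5
  verified := true
  balance := 1.5 (no value, default fills)
  writer version: unmatched, discarded
  => decoded: {"attrs": [-2], "height": null, "avatar": 0xBEEF, "latitude": 1.5, "verified": true, "balance": 1.5}

backward: COMPATIBLE []; forward: COMPATIBLE []; decoded: {"attrs": [-2], "height": null, "avatar": 0xBEEF, "latitude": 1.5, "verified": true, "balance": 1.5}
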